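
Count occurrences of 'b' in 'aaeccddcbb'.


Scanning 'aaeccddcbb' for 'b':
  Position 8: 'b' -> MATCH (count: 1)
  Position 9: 'b' -> MATCH (count: 2)
Total occurrences of 'b': 2

2


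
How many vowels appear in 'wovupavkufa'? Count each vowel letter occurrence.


Scanning each character of 'wovupavkufa':
  Position 1: 'w' -> consonant (running count: 0)
  Position 2: 'o' -> vowel (running count: 1)
  Position 3: 'v' -> consonant (running count: 1)
  Position 4: 'u' -> vowel (running count: 2)
  Position 5: 'p' -> consonant (running count: 2)
  Position 6: 'a' -> vowel (running count: 3)
  Position 7: 'v' -> consonant (running count: 3)
  Position 8: 'k' -> consonant (running count: 3)
  Position 9: 'u' -> vowel (running count: 4)
  Position 10: 'f' -> consonant (running count: 4)
  Position 11: 'a' -> vowel (running count: 5)
Total vowels: 5

5


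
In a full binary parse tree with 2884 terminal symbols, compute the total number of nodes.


Leaf nodes (terminals): 2884
Internal nodes = n - 1 = 2884 - 1 = 2883
Total = leaves + internal = 2884 + 2883 = 5767

5767


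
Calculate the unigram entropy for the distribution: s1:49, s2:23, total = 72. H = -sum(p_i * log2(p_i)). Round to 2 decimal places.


Computing entropy H = -sum(p_i * log2(p_i)):
  s1: p = 49/72 = 0.6806, -p*log2(p) = 0.3779
  s2: p = 23/72 = 0.3194, -p*log2(p) = 0.5259
H = sum of terms = 0.9038
Rounded to 2 decimals: 0.90

0.90


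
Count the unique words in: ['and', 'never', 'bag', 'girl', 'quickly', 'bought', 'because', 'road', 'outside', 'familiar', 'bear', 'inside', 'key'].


Listing all tokens and tracking unique types:
  Token 1: 'and' -> NEW (unique so far: 1)
  Token 2: 'never' -> NEW (unique so far: 2)
  Token 3: 'bag' -> NEW (unique so far: 3)
  Token 4: 'girl' -> NEW (unique so far: 4)
  Token 5: 'quickly' -> NEW (unique so far: 5)
  Token 6: 'bought' -> NEW (unique so far: 6)
  Token 7: 'because' -> NEW (unique so far: 7)
  Token 8: 'road' -> NEW (unique so far: 8)
  Token 9: 'outside' -> NEW (unique so far: 9)
  Token 10: 'familiar' -> NEW (unique so far: 10)
  Token 11: 'bear' -> NEW (unique so far: 11)
  Token 12: 'inside' -> NEW (unique so far: 12)
  Token 13: 'key' -> NEW (unique so far: 13)
Unique types: ('and', 'bag', 'bear', 'because', 'bought', 'familiar', 'girl', 'inside', 'key', 'never', 'outside', 'quickly', 'road')
Vocabulary size: 13

13


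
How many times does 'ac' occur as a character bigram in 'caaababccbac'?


Scanning 'caaababccbac' for bigram 'ac':
  Position 0: 'ca' -> no
  Position 1: 'aa' -> no
  Position 2: 'aa' -> no
  Position 3: 'ab' -> no
  Position 4: 'ba' -> no
  Position 5: 'ab' -> no
  Position 6: 'bc' -> no
  Position 7: 'cc' -> no
  Position 8: 'cb' -> no
  Position 9: 'ba' -> no
  Position 10: 'ac' -> MATCH
Total matches: 1

1


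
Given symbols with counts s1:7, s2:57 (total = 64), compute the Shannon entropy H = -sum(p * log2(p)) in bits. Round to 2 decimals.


Computing entropy H = -sum(p_i * log2(p_i)):
  s1: p = 7/64 = 0.1094, -p*log2(p) = 0.3492
  s2: p = 57/64 = 0.8906, -p*log2(p) = 0.1488
H = sum of terms = 0.4980
Rounded to 2 decimals: 0.50

0.50


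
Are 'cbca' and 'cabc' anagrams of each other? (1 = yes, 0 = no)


Sort characters of 'cbca': 'abcc'
Sort characters of 'cabc': 'abcc'
Sorted forms match -> they ARE anagrams
Result: 1

1


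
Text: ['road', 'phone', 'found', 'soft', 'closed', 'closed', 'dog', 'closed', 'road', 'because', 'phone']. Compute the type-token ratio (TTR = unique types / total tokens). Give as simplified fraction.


Tokens: 11
Unique types: ('because', 'closed', 'dog', 'found', 'phone', 'road', 'soft') = 7
TTR = 7/11
Already in lowest terms.

7/11


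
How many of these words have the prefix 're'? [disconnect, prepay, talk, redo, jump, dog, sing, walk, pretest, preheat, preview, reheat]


Checking each word for prefix 're':
  'disconnect' -> no (count: 0)
  'prepay' -> no (count: 0)
  'talk' -> no (count: 0)
  'redo' -> YES, starts with 're' (count: 1)
  'jump' -> no (count: 1)
  'dog' -> no (count: 1)
  'sing' -> no (count: 1)
  'walk' -> no (count: 1)
  'pretest' -> no (count: 1)
  'preheat' -> no (count: 1)
  'preview' -> no (count: 1)
  'reheat' -> YES, starts with 're' (count: 2)
Total with prefix 're': 2

2


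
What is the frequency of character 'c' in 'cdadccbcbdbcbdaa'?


Scanning 'cdadccbcbdbcbdaa' for 'c':
  Position 0: 'c' -> MATCH (count: 1)
  Position 4: 'c' -> MATCH (count: 2)
  Position 5: 'c' -> MATCH (count: 3)
  Position 7: 'c' -> MATCH (count: 4)
  Position 11: 'c' -> MATCH (count: 5)
Total occurrences of 'c': 5

5


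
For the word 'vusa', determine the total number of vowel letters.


Scanning each character of 'vusa':
  Position 1: 'v' -> consonant (running count: 0)
  Position 2: 'u' -> vowel (running count: 1)
  Position 3: 's' -> consonant (running count: 1)
  Position 4: 'a' -> vowel (running count: 2)
Total vowels: 2

2


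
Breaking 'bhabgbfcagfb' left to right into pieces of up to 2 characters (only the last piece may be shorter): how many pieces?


'bhabgbfcagfb' has 12 characters.
Chunking with max size 2:
  Chunk 1: 'bh' (positions 0-1)
  Chunk 2: 'ab' (positions 2-3)
  Chunk 3: 'gb' (positions 4-5)
  Chunk 4: 'fc' (positions 6-7)
  Chunk 5: 'ag' (positions 8-9)
  Chunk 6: 'fb' (positions 10-11)
Total chunks: ceil(12 / 2) = 6

6


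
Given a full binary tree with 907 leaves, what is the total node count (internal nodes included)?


Leaf nodes (terminals): 907
Internal nodes = n - 1 = 907 - 1 = 906
Total = leaves + internal = 907 + 906 = 1813

1813


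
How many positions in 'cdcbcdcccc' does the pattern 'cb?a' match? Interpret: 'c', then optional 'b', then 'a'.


Pattern: cb?a means 'c', then optional 'b', then 'a'.
Scanning 'cdcbcdcccc' position-by-position:
  Pos 0: window 'cdc' -> no
  Pos 1: window 'dcb' -> no
  Pos 2: window 'cbc' -> no
  Pos 3: window 'bcd' -> no
  Pos 4: window 'cdc' -> no
  Pos 5: window 'dcc' -> no
  Pos 6: window 'ccc' -> no
  Pos 7: window 'ccc' -> no
  Pos 8: window 'cc' -> no
  Pos 9: window 'c' -> no
Total matches: 0

0


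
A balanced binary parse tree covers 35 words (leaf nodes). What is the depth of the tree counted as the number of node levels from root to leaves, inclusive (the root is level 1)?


In a balanced binary tree with n leaves the deepest leaf is ceil(log2(n)) edges below the root,
so counting node levels inclusive of root and leaves gives ceil(log2(n)) + 1 levels.
log2(35) = 5.1293
ceil(5.1293) = 6
levels = 6 + 1 = 7

7


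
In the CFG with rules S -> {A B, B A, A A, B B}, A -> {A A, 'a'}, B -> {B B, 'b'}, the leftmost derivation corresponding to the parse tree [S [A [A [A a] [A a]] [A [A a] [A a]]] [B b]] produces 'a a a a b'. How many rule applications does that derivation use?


Every bracketed nonterminal node [X ...] in the tree is produced by exactly one rule application.
Reading the tree off as a leftmost derivation:
  Step 1: S  =>  A B   (applied S -> A B)
  Step 2: A B  =>  A A B   (applied A -> A A)
  Step 3: A A B  =>  A A A B   (applied A -> A A)
  Step 4: A A A B  =>  a A A B   (applied A -> a)
  Step 5: a A A B  =>  a a A B   (applied A -> a)
  Step 6: a a A B  =>  a a A A B   (applied A -> A A)
  Step 7: a a A A B  =>  a a a A B   (applied A -> a)
  Step 8: a a a A B  =>  a a a a B   (applied A -> a)
  Step 9: a a a a B  =>  a a a a b   (applied B -> b)
Final yield: a a a a b
Total rewrite steps: 9

9


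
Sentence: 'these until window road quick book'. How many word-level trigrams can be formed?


Word trigrams from [6] words:
  Trigram 1: (these until window)
  Trigram 2: (until window road)
  Trigram 3: (window road quick)
  Trigram 4: (road quick book)
Total word trigrams: 6 - 2 = 4

4


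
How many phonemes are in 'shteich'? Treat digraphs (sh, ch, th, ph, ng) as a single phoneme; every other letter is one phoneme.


Parsing 'shteich' greedily, digraphs first:
  'sh' -> digraph (1 consonant phoneme) (phonemes so far: 1)
  't' -> consonant phoneme (phonemes so far: 2)
  'e' -> vowel phoneme (phonemes so far: 3)
  'i' -> vowel phoneme (phonemes so far: 4)
  'ch' -> digraph (1 consonant phoneme) (phonemes so far: 5)
Total phonemes: 5

5


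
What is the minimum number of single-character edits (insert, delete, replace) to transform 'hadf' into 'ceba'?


Building DP table for s1='hadf' (len 4) and s2='ceba' (len 4):
       c  e  b  a
    0  1  2  3  4
  h 1  1  2  3  4
  a 2  2  2  3  3
  d 3  3  3  3  4
  f 4  4  4  4  4
Edit distance = dp[4][4] = 4

4


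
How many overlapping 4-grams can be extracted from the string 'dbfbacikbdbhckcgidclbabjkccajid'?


String 'dbfbacikbdbhckcgidclbabjkccajid' has length L = 31.
Number of overlapping n-grams = L - n + 1
Substituting: 31 - 4 + 1 = 28

28


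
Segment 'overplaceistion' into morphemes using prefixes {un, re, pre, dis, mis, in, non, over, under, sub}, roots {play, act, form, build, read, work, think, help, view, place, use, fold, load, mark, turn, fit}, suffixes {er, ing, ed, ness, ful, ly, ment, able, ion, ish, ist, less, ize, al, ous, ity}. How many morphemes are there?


Segmenting 'overplaceistion' against the inventory:
  'over' -> prefix (morpheme 1)
  'place' -> root (morpheme 2)
  'ist' -> suffix (morpheme 3)
  'ion' -> suffix (morpheme 4)
Total morphemes: 4

4


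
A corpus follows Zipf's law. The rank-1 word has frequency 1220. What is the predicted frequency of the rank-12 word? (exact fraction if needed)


Zipf's law: freq(rank) = f1 / rank
f1 = 1220, rank = 12
freq = 1220 / 12
GCD(1220, 12) = 4
Simplified: 305/3

305/3


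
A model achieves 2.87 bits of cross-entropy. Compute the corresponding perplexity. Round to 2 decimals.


Perplexity formula: PP = 2^H
H = 2.87
PP = 2^2.87
Decompose: 2^2.87 = 2^2 * 2^0.87
2^2 = 4, 2^0.87 ~ 1.8276629
PP ~ 4 * 1.8276629 = 7.3106516
Rounded to 2 decimals: 7.31

7.31


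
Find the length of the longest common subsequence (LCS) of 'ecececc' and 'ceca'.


DP table for LCS of 'ecececc' and 'ceca':
       c  e  c  a
    0  0  0  0  0
  e 0  0  1  1  1
  c 0  1  1  2  2
  e 0  1  2  2  2
  c 0  1  2  3  3
  e 0  1  2  3  3
  c 0  1  2  3  3
  c 0  1  2  3  3
LCS: 'cec'
LCS length = 3

3


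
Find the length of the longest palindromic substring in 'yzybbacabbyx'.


Scanning 'yzybbacabbyx' for palindromic substrings.
Substring at positions 2-10: 'ybbacabby'.
Check: reverse('ybbacabby') = 'ybbacabby' -> palindrome confirmed.
Neighbouring characters ('z' / 'x') break symmetry, so it cannot extend further.
No longer palindromic substring exists; longest length = 9

9


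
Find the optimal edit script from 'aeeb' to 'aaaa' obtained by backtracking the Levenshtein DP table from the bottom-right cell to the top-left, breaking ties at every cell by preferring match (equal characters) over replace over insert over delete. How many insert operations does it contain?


Edit distance = 3. Backtracking from cell (4, 4) with preference match > replace > insert > delete,
then listing the resulting alignment 'aeeb' -> 'aaaa' left to right:
  Step 1: keep 'a'
  Step 2: replace e->a
  Step 3: replace e->a
  Step 4: replace b->a
Total insertions: 0

0


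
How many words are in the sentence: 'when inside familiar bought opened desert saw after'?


Counting words by splitting on spaces:
  Word 1: 'when'
  Word 2: 'inside'
  Word 3: 'familiar'
  Word 4: 'bought'
  Word 5: 'opened'
  Word 6: 'desert'
  Word 7: 'saw'
  Word 8: 'after'
Total words: 8

8


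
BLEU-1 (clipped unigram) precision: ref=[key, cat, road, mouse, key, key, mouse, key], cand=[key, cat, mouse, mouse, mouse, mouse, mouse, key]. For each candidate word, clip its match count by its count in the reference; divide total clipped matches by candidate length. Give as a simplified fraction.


Reference word counts: {'cat': 1, 'key': 4, 'mouse': 2, 'road': 1}
Checking each candidate word (with clipping):
  'key' -> in reference (ref count 4, used 1/4) -> match (matches: 1)
  'cat' -> in reference (ref count 1, used 1/1) -> match (matches: 2)
  'mouse' -> in reference (ref count 2, used 1/2) -> match (matches: 3)
  'mouse' -> in reference (ref count 2, used 2/2) -> match (matches: 4)
  'mouse' -> ref count 2 already used up (2/2) -> clipped, no match (matches: 4)
  'mouse' -> ref count 2 already used up (2/2) -> clipped, no match (matches: 4)
  'mouse' -> ref count 2 already used up (2/2) -> clipped, no match (matches: 4)
  'key' -> in reference (ref count 4, used 2/4) -> match (matches: 5)
Clipped matches: 5, Candidate length: 8
Precision = 5/8

5/8


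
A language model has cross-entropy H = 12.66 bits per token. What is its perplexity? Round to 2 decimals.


Perplexity formula: PP = 2^H
H = 12.66
PP = 2^12.66
Decompose: 2^12.66 = 2^12 * 2^0.66
2^12 = 4096, 2^0.66 ~ 1.5800826
PP ~ 4096 * 1.5800826 = 6472.0183296
Rounded to 2 decimals: 6472.02

6472.02


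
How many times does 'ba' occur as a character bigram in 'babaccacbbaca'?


Scanning 'babaccacbbaca' for bigram 'ba':
  Position 0: 'ba' -> MATCH
  Position 1: 'ab' -> no
  Position 2: 'ba' -> MATCH
  Position 3: 'ac' -> no
  Position 4: 'cc' -> no
  Position 5: 'ca' -> no
  Position 6: 'ac' -> no
  Position 7: 'cb' -> no
  Position 8: 'bb' -> no
  Position 9: 'ba' -> MATCH
  Position 10: 'ac' -> no
  Position 11: 'ca' -> no
Total matches: 3

3


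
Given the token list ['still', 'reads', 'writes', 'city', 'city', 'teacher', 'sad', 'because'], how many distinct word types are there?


Listing all tokens and tracking unique types:
  Token 1: 'still' -> NEW (unique so far: 1)
  Token 2: 'reads' -> NEW (unique so far: 2)
  Token 3: 'writes' -> NEW (unique so far: 3)
  Token 4: 'city' -> NEW (unique so far: 4)
  Token 5: 'city' -> duplicate (unique so far: 4)
  Token 6: 'teacher' -> NEW (unique so far: 5)
  Token 7: 'sad' -> NEW (unique so far: 6)
  Token 8: 'because' -> NEW (unique so far: 7)
Unique types: ('because', 'city', 'reads', 'sad', 'still', 'teacher', 'writes')
Vocabulary size: 7

7


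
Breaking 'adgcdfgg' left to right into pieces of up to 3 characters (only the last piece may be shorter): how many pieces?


'adgcdfgg' has 8 characters.
Chunking with max size 3:
  Chunk 1: 'adg' (positions 0-2)
  Chunk 2: 'cdf' (positions 3-5)
  Chunk 3: 'gg' (positions 6-7)
Total chunks: ceil(8 / 3) = 3

3


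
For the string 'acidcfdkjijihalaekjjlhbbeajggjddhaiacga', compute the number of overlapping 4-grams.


String 'acidcfdkjijihalaekjjlhbbeajggjddhaiacga' has length L = 39.
Number of overlapping n-grams = L - n + 1
Substituting: 39 - 4 + 1 = 36

36


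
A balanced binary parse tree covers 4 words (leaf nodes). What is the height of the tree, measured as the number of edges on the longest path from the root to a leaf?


In a balanced binary tree with n leaves the deepest leaf is ceil(log2(n)) edges below the root.
log2(4) = 2.0000
ceil(2.0000) = 2
height (edges) = 2

2


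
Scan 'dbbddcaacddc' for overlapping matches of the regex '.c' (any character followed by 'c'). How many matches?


Pattern: .c means any character followed by 'c'.
Scanning 'dbbddcaacddc' position-by-position:
  Pos 0: window 'db' -> no
  Pos 1: window 'bb' -> no
  Pos 2: window 'bd' -> no
  Pos 3: window 'dd' -> no
  Pos 4: window 'dc' -> MATCH
  Pos 5: window 'ca' -> no
  Pos 6: window 'aa' -> no
  Pos 7: window 'ac' -> MATCH
  Pos 8: window 'cd' -> no
  Pos 9: window 'dd' -> no
  Pos 10: window 'dc' -> MATCH
  Pos 11: window 'c' -> no
Total matches: 3

3


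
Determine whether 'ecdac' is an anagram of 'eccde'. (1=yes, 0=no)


Sort characters of 'ecdac': 'accde'
Sort characters of 'eccde': 'ccdee'
Sorted forms differ -> they are NOT anagrams
Result: 0

0


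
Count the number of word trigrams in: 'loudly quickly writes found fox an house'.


Word trigrams from [7] words:
  Trigram 1: (loudly quickly writes)
  Trigram 2: (quickly writes found)
  Trigram 3: (writes found fox)
  Trigram 4: (found fox an)
  Trigram 5: (fox an house)
Total word trigrams: 7 - 2 = 5

5


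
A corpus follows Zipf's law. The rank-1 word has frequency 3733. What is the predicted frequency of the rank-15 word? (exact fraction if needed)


Zipf's law: freq(rank) = f1 / rank
f1 = 3733, rank = 15
freq = 3733 / 15
GCD(3733, 15) = 1
Simplified: 3733/15

3733/15


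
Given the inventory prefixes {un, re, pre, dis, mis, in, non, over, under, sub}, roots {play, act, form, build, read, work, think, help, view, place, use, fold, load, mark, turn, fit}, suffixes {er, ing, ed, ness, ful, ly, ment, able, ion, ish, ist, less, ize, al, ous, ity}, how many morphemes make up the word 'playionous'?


Segmenting 'playionous' against the inventory:
  'play' -> root (morpheme 1)
  'ion' -> suffix (morpheme 2)
  'ous' -> suffix (morpheme 3)
Total morphemes: 3

3


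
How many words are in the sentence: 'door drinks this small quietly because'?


Counting words by splitting on spaces:
  Word 1: 'door'
  Word 2: 'drinks'
  Word 3: 'this'
  Word 4: 'small'
  Word 5: 'quietly'
  Word 6: 'because'
Total words: 6

6


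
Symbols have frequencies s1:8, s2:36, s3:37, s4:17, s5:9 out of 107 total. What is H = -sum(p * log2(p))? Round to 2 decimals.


Computing entropy H = -sum(p_i * log2(p_i)):
  s1: p = 8/107 = 0.0748, -p*log2(p) = 0.2797
  s2: p = 36/107 = 0.3364, -p*log2(p) = 0.5287
  s3: p = 37/107 = 0.3458, -p*log2(p) = 0.5298
  s4: p = 17/107 = 0.1589, -p*log2(p) = 0.4217
  s5: p = 9/107 = 0.0841, -p*log2(p) = 0.3004
H = sum of terms = 2.0603
Rounded to 2 decimals: 2.06

2.06


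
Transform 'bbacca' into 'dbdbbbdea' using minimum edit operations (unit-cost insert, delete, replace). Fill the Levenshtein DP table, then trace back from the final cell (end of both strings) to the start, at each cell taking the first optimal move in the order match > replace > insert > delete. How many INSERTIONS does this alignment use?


Edit distance = 6. Backtracking from cell (6, 9) with preference match > replace > insert > delete,
then listing the resulting alignment 'bbacca' -> 'dbdbbbdea' left to right:
  Step 1: insert 'd' [insertion #1]
  Step 2: insert 'b' [insertion #2]
  Step 3: insert 'd' [insertion #3]
  Step 4: keep 'b'
  Step 5: keep 'b'
  Step 6: replace a->b
  Step 7: replace c->d
  Step 8: replace c->e
  Step 9: keep 'a'
Total insertions: 3

3


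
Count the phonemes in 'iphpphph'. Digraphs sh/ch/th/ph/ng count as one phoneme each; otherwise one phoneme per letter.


Parsing 'iphpphph' greedily, digraphs first:
  'i' -> vowel phoneme (phonemes so far: 1)
  'ph' -> digraph (1 consonant phoneme) (phonemes so far: 2)
  'p' -> consonant phoneme (phonemes so far: 3)
  'ph' -> digraph (1 consonant phoneme) (phonemes so far: 4)
  'ph' -> digraph (1 consonant phoneme) (phonemes so far: 5)
Total phonemes: 5

5


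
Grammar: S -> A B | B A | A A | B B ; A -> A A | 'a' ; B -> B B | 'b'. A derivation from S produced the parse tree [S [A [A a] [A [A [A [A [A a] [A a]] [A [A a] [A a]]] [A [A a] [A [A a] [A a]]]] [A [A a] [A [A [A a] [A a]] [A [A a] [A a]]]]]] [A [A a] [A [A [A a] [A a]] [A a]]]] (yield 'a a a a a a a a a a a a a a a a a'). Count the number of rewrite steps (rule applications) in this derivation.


Every bracketed nonterminal node [X ...] in the tree is produced by exactly one rule application.
Reading the tree off as a leftmost derivation:
  Step 1: S  =>  A A   (applied S -> A A)
  Step 2: A A  =>  A A A   (applied A -> A A)
  Step 3: A A A  =>  a A A   (applied A -> a)
  Step 4: a A A  =>  a A A A   (applied A -> A A)
  Step 5: a A A A  =>  a A A A A   (applied A -> A A)
  Step 6: a A A A A  =>  a A A A A A   (applied A -> A A)
  Step 7: a A A A A A  =>  a A A A A A A   (applied A -> A A)
  Step 8: a A A A A A A  =>  a a A A A A A   (applied A -> a)
  Step 9: a a A A A A A  =>  a a a A A A A   (applied A -> a)
  Step 10: a a a A A A A  =>  a a a A A A A A   (applied A -> A A)
  Step 11: a a a A A A A A  =>  a a a a A A A A   (applied A -> a)
  Step 12: a a a a A A A A  =>  a a a a a A A A   (applied A -> a)
  Step 13: a a a a a A A A  =>  a a a a a A A A A   (applied A -> A A)
  Step 14: a a a a a A A A A  =>  a a a a a a A A A   (applied A -> a)
  Step 15: a a a a a a A A A  =>  a a a a a a A A A A   (applied A -> A A)
  Step 16: a a a a a a A A A A  =>  a a a a a a a A A A   (applied A -> a)
  Step 17: a a a a a a a A A A  =>  a a a a a a a a A A   (applied A -> a)
  Step 18: a a a a a a a a A A  =>  a a a a a a a a A A A   (applied A -> A A)
  Step 19: a a a a a a a a A A A  =>  a a a a a a a a a A A   (applied A -> a)
  Step 20: a a a a a a a a a A A  =>  a a a a a a a a a A A A   (applied A -> A A)
  Step 21: a a a a a a a a a A A A  =>  a a a a a a a a a A A A A   (applied A -> A A)
  Step 22: a a a a a a a a a A A A A  =>  a a a a a a a a a a A A A   (applied A -> a)
  Step 23: a a a a a a a a a a A A A  =>  a a a a a a a a a a a A A   (applied A -> a)
  Step 24: a a a a a a a a a a a A A  =>  a a a a a a a a a a a A A A   (applied A -> A A)
  Step 25: a a a a a a a a a a a A A A  =>  a a a a a a a a a a a a A A   (applied A -> a)
  Step 26: a a a a a a a a a a a a A A  =>  a a a a a a a a a a a a a A   (applied A -> a)
  Step 27: a a a a a a a a a a a a a A  =>  a a a a a a a a a a a a a A A   (applied A -> A A)
  Step 28: a a a a a a a a a a a a a A A  =>  a a a a a a a a a a a a a a A   (applied A -> a)
  Step 29: a a a a a a a a a a a a a a A  =>  a a a a a a a a a a a a a a A A   (applied A -> A A)
  Step 30: a a a a a a a a a a a a a a A A  =>  a a a a a a a a a a a a a a A A A   (applied A -> A A)
  Step 31: a a a a a a a a a a a a a a A A A  =>  a a a a a a a a a a a a a a a A A   (applied A -> a)
  Step 32: a a a a a a a a a a a a a a a A A  =>  a a a a a a a a a a a a a a a a A   (applied A -> a)
  Step 33: a a a a a a a a a a a a a a a a A  =>  a a a a a a a a a a a a a a a a a   (applied A -> a)
Final yield: a a a a a a a a a a a a a a a a a
Total rewrite steps: 33

33


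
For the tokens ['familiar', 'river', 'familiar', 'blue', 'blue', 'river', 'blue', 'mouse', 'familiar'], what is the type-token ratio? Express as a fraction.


Tokens: 9
Unique types: ('blue', 'familiar', 'mouse', 'river') = 4
TTR = 4/9
Already in lowest terms.

4/9


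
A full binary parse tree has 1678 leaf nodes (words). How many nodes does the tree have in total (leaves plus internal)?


Leaf nodes (terminals): 1678
Internal nodes = n - 1 = 1678 - 1 = 1677
Total = leaves + internal = 1678 + 1677 = 3355

3355


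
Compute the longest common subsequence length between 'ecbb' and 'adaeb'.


DP table for LCS of 'ecbb' and 'adaeb':
       a  d  a  e  b
    0  0  0  0  0  0
  e 0  0  0  0  1  1
  c 0  0  0  0  1  1
  b 0  0  0  0  1  2
  b 0  0  0  0  1  2
LCS: 'eb'
LCS length = 2

2


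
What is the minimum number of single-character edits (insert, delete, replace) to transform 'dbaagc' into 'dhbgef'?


Building DP table for s1='dbaagc' (len 6) and s2='dhbgef' (len 6):
       d  h  b  g  e  f
    0  1  2  3  4  5  6
  d 1  0  1  2  3  4  5
  b 2  1  1  1  2  3  4
  a 3  2  2  2  2  3  4
  a 4  3  3  3  3  3  4
  g 5  4  4  4  3  4  4
  c 6  5  5  5  4  4  5
Edit distance = dp[6][6] = 5

5


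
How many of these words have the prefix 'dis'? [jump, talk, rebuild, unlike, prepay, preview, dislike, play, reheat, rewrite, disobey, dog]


Checking each word for prefix 'dis':
  'jump' -> no (count: 0)
  'talk' -> no (count: 0)
  'rebuild' -> no (count: 0)
  'unlike' -> no (count: 0)
  'prepay' -> no (count: 0)
  'preview' -> no (count: 0)
  'dislike' -> YES, starts with 'dis' (count: 1)
  'play' -> no (count: 1)
  'reheat' -> no (count: 1)
  'rewrite' -> no (count: 1)
  'disobey' -> YES, starts with 'dis' (count: 2)
  'dog' -> no (count: 2)
Total with prefix 'dis': 2

2


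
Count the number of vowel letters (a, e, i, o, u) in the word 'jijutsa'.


Scanning each character of 'jijutsa':
  Position 1: 'j' -> consonant (running count: 0)
  Position 2: 'i' -> vowel (running count: 1)
  Position 3: 'j' -> consonant (running count: 1)
  Position 4: 'u' -> vowel (running count: 2)
  Position 5: 't' -> consonant (running count: 2)
  Position 6: 's' -> consonant (running count: 2)
  Position 7: 'a' -> vowel (running count: 3)
Total vowels: 3

3


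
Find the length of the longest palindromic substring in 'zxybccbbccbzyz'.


Scanning 'zxybccbbccbzyz' for palindromic substrings.
Substring at positions 3-10: 'bccbbccb'.
Check: reverse('bccbbccb') = 'bccbbccb' -> palindrome confirmed.
Neighbouring characters ('y' / 'z') break symmetry, so it cannot extend further.
No longer palindromic substring exists; longest length = 8

8


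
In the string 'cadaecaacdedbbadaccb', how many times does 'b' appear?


Scanning 'cadaecaacdedbbadaccb' for 'b':
  Position 12: 'b' -> MATCH (count: 1)
  Position 13: 'b' -> MATCH (count: 2)
  Position 19: 'b' -> MATCH (count: 3)
Total occurrences of 'b': 3

3


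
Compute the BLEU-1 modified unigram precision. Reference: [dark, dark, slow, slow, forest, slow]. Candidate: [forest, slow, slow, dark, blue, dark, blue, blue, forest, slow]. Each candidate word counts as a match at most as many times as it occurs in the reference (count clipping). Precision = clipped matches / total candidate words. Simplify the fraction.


Reference word counts: {'dark': 2, 'forest': 1, 'slow': 3}
Checking each candidate word (with clipping):
  'forest' -> in reference (ref count 1, used 1/1) -> match (matches: 1)
  'slow' -> in reference (ref count 3, used 1/3) -> match (matches: 2)
  'slow' -> in reference (ref count 3, used 2/3) -> match (matches: 3)
  'dark' -> in reference (ref count 2, used 1/2) -> match (matches: 4)
  'blue' -> not in reference -> no match (matches: 4)
  'dark' -> in reference (ref count 2, used 2/2) -> match (matches: 5)
  'blue' -> not in reference -> no match (matches: 5)
  'blue' -> not in reference -> no match (matches: 5)
  'forest' -> ref count 1 already used up (1/1) -> clipped, no match (matches: 5)
  'slow' -> in reference (ref count 3, used 3/3) -> match (matches: 6)
Clipped matches: 6, Candidate length: 10
Precision = 6/10 = 3/5

3/5


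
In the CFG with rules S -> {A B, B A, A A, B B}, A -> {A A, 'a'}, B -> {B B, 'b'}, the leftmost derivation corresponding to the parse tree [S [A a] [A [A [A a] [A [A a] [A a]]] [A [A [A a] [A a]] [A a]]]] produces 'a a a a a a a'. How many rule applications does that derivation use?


Every bracketed nonterminal node [X ...] in the tree is produced by exactly one rule application.
Reading the tree off as a leftmost derivation:
  Step 1: S  =>  A A   (applied S -> A A)
  Step 2: A A  =>  a A   (applied A -> a)
  Step 3: a A  =>  a A A   (applied A -> A A)
  Step 4: a A A  =>  a A A A   (applied A -> A A)
  Step 5: a A A A  =>  a a A A   (applied A -> a)
  Step 6: a a A A  =>  a a A A A   (applied A -> A A)
  Step 7: a a A A A  =>  a a a A A   (applied A -> a)
  Step 8: a a a A A  =>  a a a a A   (applied A -> a)
  Step 9: a a a a A  =>  a a a a A A   (applied A -> A A)
  Step 10: a a a a A A  =>  a a a a A A A   (applied A -> A A)
  Step 11: a a a a A A A  =>  a a a a a A A   (applied A -> a)
  Step 12: a a a a a A A  =>  a a a a a a A   (applied A -> a)
  Step 13: a a a a a a A  =>  a a a a a a a   (applied A -> a)
Final yield: a a a a a a a
Total rewrite steps: 13

13


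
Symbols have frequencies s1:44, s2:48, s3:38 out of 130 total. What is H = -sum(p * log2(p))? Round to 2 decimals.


Computing entropy H = -sum(p_i * log2(p_i)):
  s1: p = 44/130 = 0.3385, -p*log2(p) = 0.5290
  s2: p = 48/130 = 0.3692, -p*log2(p) = 0.5307
  s3: p = 38/130 = 0.2923, -p*log2(p) = 0.5187
H = sum of terms = 1.5784
Rounded to 2 decimals: 1.58

1.58


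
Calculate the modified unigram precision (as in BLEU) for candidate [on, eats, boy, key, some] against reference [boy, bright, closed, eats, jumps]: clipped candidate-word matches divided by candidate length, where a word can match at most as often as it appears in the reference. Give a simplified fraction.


Reference word counts: {'boy': 1, 'bright': 1, 'closed': 1, 'eats': 1, 'jumps': 1}
Checking each candidate word (with clipping):
  'on' -> not in reference -> no match (matches: 0)
  'eats' -> in reference (ref count 1, used 1/1) -> match (matches: 1)
  'boy' -> in reference (ref count 1, used 1/1) -> match (matches: 2)
  'key' -> not in reference -> no match (matches: 2)
  'some' -> not in reference -> no match (matches: 2)
Clipped matches: 2, Candidate length: 5
Precision = 2/5

2/5


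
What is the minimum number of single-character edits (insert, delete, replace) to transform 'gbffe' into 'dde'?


Building DP table for s1='gbffe' (len 5) and s2='dde' (len 3):
       d  d  e
    0  1  2  3
  g 1  1  2  3
  b 2  2  2  3
  f 3  3  3  3
  f 4  4  4  4
  e 5  5  5  4
Edit distance = dp[5][3] = 4

4


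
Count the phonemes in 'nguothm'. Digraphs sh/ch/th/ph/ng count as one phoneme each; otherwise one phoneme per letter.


Parsing 'nguothm' greedily, digraphs first:
  'ng' -> digraph (1 consonant phoneme) (phonemes so far: 1)
  'u' -> vowel phoneme (phonemes so far: 2)
  'o' -> vowel phoneme (phonemes so far: 3)
  'th' -> digraph (1 consonant phoneme) (phonemes so far: 4)
  'm' -> consonant phoneme (phonemes so far: 5)
Total phonemes: 5

5


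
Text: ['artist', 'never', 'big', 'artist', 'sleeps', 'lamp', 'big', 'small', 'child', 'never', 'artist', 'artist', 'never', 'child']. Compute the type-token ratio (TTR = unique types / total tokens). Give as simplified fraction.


Tokens: 14
Unique types: ('artist', 'big', 'child', 'lamp', 'never', 'sleeps', 'small') = 7
TTR = 7/14
Simplify: divide both by 7 -> 1/2
TTR = 1/2

1/2


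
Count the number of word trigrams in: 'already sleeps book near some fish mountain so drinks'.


Word trigrams from [9] words:
  Trigram 1: (already sleeps book)
  Trigram 2: (sleeps book near)
  Trigram 3: (book near some)
  Trigram 4: (near some fish)
  Trigram 5: (some fish mountain)
  Trigram 6: (fish mountain so)
  Trigram 7: (mountain so drinks)
Total word trigrams: 9 - 2 = 7

7


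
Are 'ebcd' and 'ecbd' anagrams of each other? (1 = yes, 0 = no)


Sort characters of 'ebcd': 'bcde'
Sort characters of 'ecbd': 'bcde'
Sorted forms match -> they ARE anagrams
Result: 1

1


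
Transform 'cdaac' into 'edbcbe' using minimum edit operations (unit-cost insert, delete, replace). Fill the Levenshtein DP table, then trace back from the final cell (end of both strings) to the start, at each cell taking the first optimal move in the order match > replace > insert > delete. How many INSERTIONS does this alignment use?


Edit distance = 5. Backtracking from cell (5, 6) with preference match > replace > insert > delete,
then listing the resulting alignment 'cdaac' -> 'edbcbe' left to right:
  Step 1: replace c->e
  Step 2: keep 'd'
  Step 3: insert 'b' [insertion #1]
  Step 4: replace a->c
  Step 5: replace a->b
  Step 6: replace c->e
Total insertions: 1

1


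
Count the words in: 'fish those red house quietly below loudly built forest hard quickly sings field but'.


Counting words by splitting on spaces:
  Word 1: 'fish'
  Word 2: 'those'
  Word 3: 'red'
  Word 4: 'house'
  Word 5: 'quietly'
  Word 6: 'below'
  Word 7: 'loudly'
  Word 8: 'built'
  Word 9: 'forest'
  Word 10: 'hard'
  Word 11: 'quickly'
  Word 12: 'sings'
  Word 13: 'field'
  Word 14: 'but'
Total words: 14

14


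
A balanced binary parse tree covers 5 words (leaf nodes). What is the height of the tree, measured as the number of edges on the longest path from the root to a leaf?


In a balanced binary tree with n leaves the deepest leaf is ceil(log2(n)) edges below the root.
log2(5) = 2.3219
ceil(2.3219) = 3
height (edges) = 3

3


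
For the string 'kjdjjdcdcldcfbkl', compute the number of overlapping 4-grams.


String 'kjdjjdcdcldcfbkl' has length L = 16.
Number of overlapping n-grams = L - n + 1
Substituting: 16 - 4 + 1 = 13

13


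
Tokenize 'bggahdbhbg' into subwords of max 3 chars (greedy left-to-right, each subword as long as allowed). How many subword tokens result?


'bggahdbhbg' has 10 characters.
Chunking with max size 3:
  Chunk 1: 'bgg' (positions 0-2)
  Chunk 2: 'ahd' (positions 3-5)
  Chunk 3: 'bhb' (positions 6-8)
  Chunk 4: 'g' (positions 9-9)
Total chunks: ceil(10 / 3) = 4

4


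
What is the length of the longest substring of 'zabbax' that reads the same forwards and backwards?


Scanning 'zabbax' for palindromic substrings.
Substring at positions 1-4: 'abba'.
Check: reverse('abba') = 'abba' -> palindrome confirmed.
Neighbouring characters ('z' / 'x') break symmetry, so it cannot extend further.
No longer palindromic substring exists; longest length = 4

4


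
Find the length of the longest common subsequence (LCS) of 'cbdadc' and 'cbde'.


DP table for LCS of 'cbdadc' and 'cbde':
       c  b  d  e
    0  0  0  0  0
  c 0  1  1  1  1
  b 0  1  2  2  2
  d 0  1  2  3  3
  a 0  1  2  3  3
  d 0  1  2  3  3
  c 0  1  2  3  3
LCS: 'cbd'
LCS length = 3

3


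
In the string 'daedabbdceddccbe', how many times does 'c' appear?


Scanning 'daedabbdceddccbe' for 'c':
  Position 8: 'c' -> MATCH (count: 1)
  Position 12: 'c' -> MATCH (count: 2)
  Position 13: 'c' -> MATCH (count: 3)
Total occurrences of 'c': 3

3


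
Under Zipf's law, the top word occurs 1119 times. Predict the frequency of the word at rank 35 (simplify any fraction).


Zipf's law: freq(rank) = f1 / rank
f1 = 1119, rank = 35
freq = 1119 / 35
GCD(1119, 35) = 1
Simplified: 1119/35

1119/35


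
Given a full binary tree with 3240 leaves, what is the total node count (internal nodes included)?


Leaf nodes (terminals): 3240
Internal nodes = n - 1 = 3240 - 1 = 3239
Total = leaves + internal = 3240 + 3239 = 6479

6479


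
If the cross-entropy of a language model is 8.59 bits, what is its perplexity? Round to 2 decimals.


Perplexity formula: PP = 2^H
H = 8.59
PP = 2^8.59
Decompose: 2^8.59 = 2^8 * 2^0.59
2^8 = 256, 2^0.59 ~ 1.5052467
PP ~ 256 * 1.5052467 = 385.3431552
Rounded to 2 decimals: 385.34

385.34


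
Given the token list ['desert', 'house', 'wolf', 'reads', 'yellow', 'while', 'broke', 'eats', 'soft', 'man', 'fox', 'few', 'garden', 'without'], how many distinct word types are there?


Listing all tokens and tracking unique types:
  Token 1: 'desert' -> NEW (unique so far: 1)
  Token 2: 'house' -> NEW (unique so far: 2)
  Token 3: 'wolf' -> NEW (unique so far: 3)
  Token 4: 'reads' -> NEW (unique so far: 4)
  Token 5: 'yellow' -> NEW (unique so far: 5)
  Token 6: 'while' -> NEW (unique so far: 6)
  Token 7: 'broke' -> NEW (unique so far: 7)
  Token 8: 'eats' -> NEW (unique so far: 8)
  Token 9: 'soft' -> NEW (unique so far: 9)
  Token 10: 'man' -> NEW (unique so far: 10)
  Token 11: 'fox' -> NEW (unique so far: 11)
  Token 12: 'few' -> NEW (unique so far: 12)
  Token 13: 'garden' -> NEW (unique so far: 13)
  Token 14: 'without' -> NEW (unique so far: 14)
Unique types: ('broke', 'desert', 'eats', 'few', 'fox', 'garden', 'house', 'man', 'reads', 'soft', 'while', 'without', 'wolf', 'yellow')
Vocabulary size: 14

14


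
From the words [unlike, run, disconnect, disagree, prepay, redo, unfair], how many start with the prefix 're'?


Checking each word for prefix 're':
  'unlike' -> no (count: 0)
  'run' -> no (count: 0)
  'disconnect' -> no (count: 0)
  'disagree' -> no (count: 0)
  'prepay' -> no (count: 0)
  'redo' -> YES, starts with 're' (count: 1)
  'unfair' -> no (count: 1)
Total with prefix 're': 1

1


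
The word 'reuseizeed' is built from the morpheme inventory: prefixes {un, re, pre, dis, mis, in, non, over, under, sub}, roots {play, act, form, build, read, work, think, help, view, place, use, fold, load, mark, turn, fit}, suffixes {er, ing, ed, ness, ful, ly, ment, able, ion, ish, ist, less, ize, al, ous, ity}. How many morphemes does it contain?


Segmenting 'reuseizeed' against the inventory:
  're' -> prefix (morpheme 1)
  'use' -> root (morpheme 2)
  'ize' -> suffix (morpheme 3)
  'ed' -> suffix (morpheme 4)
Total morphemes: 4

4


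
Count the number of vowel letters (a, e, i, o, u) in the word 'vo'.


Scanning each character of 'vo':
  Position 1: 'v' -> consonant (running count: 0)
  Position 2: 'o' -> vowel (running count: 1)
Total vowels: 1

1


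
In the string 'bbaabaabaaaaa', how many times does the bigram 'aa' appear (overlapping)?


Scanning 'bbaabaabaaaaa' for bigram 'aa':
  Position 0: 'bb' -> no
  Position 1: 'ba' -> no
  Position 2: 'aa' -> MATCH
  Position 3: 'ab' -> no
  Position 4: 'ba' -> no
  Position 5: 'aa' -> MATCH
  Position 6: 'ab' -> no
  Position 7: 'ba' -> no
  Position 8: 'aa' -> MATCH
  Position 9: 'aa' -> MATCH
  Position 10: 'aa' -> MATCH
  Position 11: 'aa' -> MATCH
Total matches: 6

6


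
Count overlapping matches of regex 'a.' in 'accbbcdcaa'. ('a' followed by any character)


Pattern: a. means 'a' followed by any character.
Scanning 'accbbcdcaa' position-by-position:
  Pos 0: window 'ac' -> MATCH
  Pos 1: window 'cc' -> no
  Pos 2: window 'cb' -> no
  Pos 3: window 'bb' -> no
  Pos 4: window 'bc' -> no
  Pos 5: window 'cd' -> no
  Pos 6: window 'dc' -> no
  Pos 7: window 'ca' -> no
  Pos 8: window 'aa' -> MATCH
  Pos 9: window 'a' -> no
Total matches: 2

2


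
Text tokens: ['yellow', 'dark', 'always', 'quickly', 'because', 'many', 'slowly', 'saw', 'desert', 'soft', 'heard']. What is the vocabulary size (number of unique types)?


Listing all tokens and tracking unique types:
  Token 1: 'yellow' -> NEW (unique so far: 1)
  Token 2: 'dark' -> NEW (unique so far: 2)
  Token 3: 'always' -> NEW (unique so far: 3)
  Token 4: 'quickly' -> NEW (unique so far: 4)
  Token 5: 'because' -> NEW (unique so far: 5)
  Token 6: 'many' -> NEW (unique so far: 6)
  Token 7: 'slowly' -> NEW (unique so far: 7)
  Token 8: 'saw' -> NEW (unique so far: 8)
  Token 9: 'desert' -> NEW (unique so far: 9)
  Token 10: 'soft' -> NEW (unique so far: 10)
  Token 11: 'heard' -> NEW (unique so far: 11)
Unique types: ('always', 'because', 'dark', 'desert', 'heard', 'many', 'quickly', 'saw', 'slowly', 'soft', 'yellow')
Vocabulary size: 11

11


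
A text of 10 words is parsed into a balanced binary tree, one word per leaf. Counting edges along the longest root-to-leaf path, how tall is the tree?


In a balanced binary tree with n leaves the deepest leaf is ceil(log2(n)) edges below the root.
log2(10) = 3.3219
ceil(3.3219) = 4
height (edges) = 4

4


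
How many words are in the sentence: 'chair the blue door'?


Counting words by splitting on spaces:
  Word 1: 'chair'
  Word 2: 'the'
  Word 3: 'blue'
  Word 4: 'door'
Total words: 4

4


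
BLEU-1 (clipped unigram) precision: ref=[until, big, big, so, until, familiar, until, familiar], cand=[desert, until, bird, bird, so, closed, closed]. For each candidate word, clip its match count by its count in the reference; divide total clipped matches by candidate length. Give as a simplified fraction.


Reference word counts: {'big': 2, 'familiar': 2, 'so': 1, 'until': 3}
Checking each candidate word (with clipping):
  'desert' -> not in reference -> no match (matches: 0)
  'until' -> in reference (ref count 3, used 1/3) -> match (matches: 1)
  'bird' -> not in reference -> no match (matches: 1)
  'bird' -> not in reference -> no match (matches: 1)
  'so' -> in reference (ref count 1, used 1/1) -> match (matches: 2)
  'closed' -> not in reference -> no match (matches: 2)
  'closed' -> not in reference -> no match (matches: 2)
Clipped matches: 2, Candidate length: 7
Precision = 2/7

2/7


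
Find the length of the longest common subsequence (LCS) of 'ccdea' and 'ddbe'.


DP table for LCS of 'ccdea' and 'ddbe':
       d  d  b  e
    0  0  0  0  0
  c 0  0  0  0  0
  c 0  0  0  0  0
  d 0  1  1  1  1
  e 0  1  1  1  2
  a 0  1  1  1  2
LCS: 'de'
LCS length = 2

2


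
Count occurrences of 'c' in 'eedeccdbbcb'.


Scanning 'eedeccdbbcb' for 'c':
  Position 4: 'c' -> MATCH (count: 1)
  Position 5: 'c' -> MATCH (count: 2)
  Position 9: 'c' -> MATCH (count: 3)
Total occurrences of 'c': 3

3


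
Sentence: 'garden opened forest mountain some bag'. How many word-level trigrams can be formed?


Word trigrams from [6] words:
  Trigram 1: (garden opened forest)
  Trigram 2: (opened forest mountain)
  Trigram 3: (forest mountain some)
  Trigram 4: (mountain some bag)
Total word trigrams: 6 - 2 = 4

4
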